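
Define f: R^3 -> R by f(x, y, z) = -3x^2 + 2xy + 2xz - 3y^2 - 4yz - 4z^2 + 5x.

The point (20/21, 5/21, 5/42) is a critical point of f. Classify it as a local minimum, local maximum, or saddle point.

The Hessian is constant: H = [[-6, 2, 2], [2, -6, -4], [2, -4, -8]].
Leading principal minors: Δ₁ = -6, Δ₂ = 32, Δ₃ = -168.
The minors alternate sign starting negative (−, +, −), so H is negative definite: a local maximum.

local maximum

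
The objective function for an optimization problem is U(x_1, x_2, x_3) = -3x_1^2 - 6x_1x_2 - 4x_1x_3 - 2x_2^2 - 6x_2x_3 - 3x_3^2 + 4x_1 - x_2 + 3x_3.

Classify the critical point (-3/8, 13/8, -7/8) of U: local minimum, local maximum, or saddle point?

The Hessian is constant: H = [[-6, -6, -4], [-6, -4, -6], [-4, -6, -6]].
Leading principal minors: Δ₁ = -6, Δ₂ = -12, Δ₃ = 64.
The minors fit neither the all-positive nor the alternating-sign pattern, so H is indefinite: a saddle point.

saddle point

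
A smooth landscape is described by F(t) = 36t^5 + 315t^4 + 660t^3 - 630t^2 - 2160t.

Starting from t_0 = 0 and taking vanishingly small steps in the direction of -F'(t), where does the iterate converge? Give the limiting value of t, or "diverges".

F'(t) = 180(t - 1)(t + 1)(t + 3)(t + 4), so F'(0) = -2160.
Gradient descent moves in the -F' direction, i.e. t is increasing.
The nearest critical point in that direction is t = 1, where F'' = 7200 > 0 (a local minimum). The iterate converges there.

1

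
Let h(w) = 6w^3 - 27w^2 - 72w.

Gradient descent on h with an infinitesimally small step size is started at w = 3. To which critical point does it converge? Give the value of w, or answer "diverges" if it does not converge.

h'(w) = 18(w - 4)(w + 1), so h'(3) = -72.
Gradient descent moves in the -h' direction, i.e. w is increasing.
The nearest critical point in that direction is w = 4, where h'' = 90 > 0 (a local minimum). The iterate converges there.

4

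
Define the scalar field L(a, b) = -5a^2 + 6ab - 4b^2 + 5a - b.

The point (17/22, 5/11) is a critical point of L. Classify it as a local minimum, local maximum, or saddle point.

The Hessian of L is constant: H = [[-10, 6], [6, -8]].
det(H) = (-10)·(-8) − 6² = 44.
det(H) > 0 and tr(H) = -18 < 0, so H is negative definite and the point is a local maximum.

local maximum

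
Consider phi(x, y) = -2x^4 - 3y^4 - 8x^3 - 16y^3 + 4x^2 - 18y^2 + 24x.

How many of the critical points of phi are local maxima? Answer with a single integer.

phi separates as a function of x plus a function of y, so ∇phi=0 decouples.
∂phi/∂x = -8(x - 1)(x + 1)(x + 3) = 0 at x ∈ {-3, -1, 1}; ∂phi/∂y = -12y(y + 1)(y + 3) = 0 at y ∈ {-3, -1, 0}.
The Hessian is diagonal: diag(phi_xx, phi_yy). Second derivatives: phi_xx(-3)=-64, phi_xx(-1)=32, phi_xx(1)=-64; phi_yy(-3)=-72, phi_yy(-1)=24, phi_yy(0)=-36.
Local maxima occur where both diagonal entries negative: (-3, -3), (-3, 0), (1, -3), (1, 0). Count: 4.

4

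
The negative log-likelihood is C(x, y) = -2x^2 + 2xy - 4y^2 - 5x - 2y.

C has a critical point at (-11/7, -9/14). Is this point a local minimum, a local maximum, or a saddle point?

local maximum

The Hessian of C is constant: H = [[-4, 2], [2, -8]].
det(H) = (-4)·(-8) − 2² = 28.
det(H) > 0 and tr(H) = -12 < 0, so H is negative definite and the point is a local maximum.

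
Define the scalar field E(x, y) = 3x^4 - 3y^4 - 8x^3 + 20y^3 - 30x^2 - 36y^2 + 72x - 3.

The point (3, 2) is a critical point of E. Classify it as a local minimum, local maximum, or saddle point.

local minimum

The mixed partial ∂²E/∂x∂y is 0, so the Hessian at any point is diag(E_xx, E_yy) = diag(12(3x^2 - 4x - 5), 12(-3y^2 + 10y - 6)).
At (3, 2): H = diag(120, 24).
Both eigenvalues are positive, so H is positive definite: a local minimum.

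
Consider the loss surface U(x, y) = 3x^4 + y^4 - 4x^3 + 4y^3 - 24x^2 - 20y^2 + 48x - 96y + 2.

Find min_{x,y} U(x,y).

-389

U(x,y) separates as P(x) + Q(y) + 2, so its minimum is min P + min Q + 2.
P'(x) = 12(x - 2)(x - 1)(x + 2) vanishes at x ∈ {-2, 1, 2}; Q'(y) = 4(y - 3)(y + 2)(y + 4) vanishes at y ∈ {-4, -2, 3}.
Local minima of P (where P''>0): P(-2)=-112, P(2)=16. Local minima of Q: Q(-4)=64, Q(3)=-279.
So the global minimum of U is P(-2) + Q(3) + 2 = -112 − 279 + 2 = -389, attained at (-2, 3).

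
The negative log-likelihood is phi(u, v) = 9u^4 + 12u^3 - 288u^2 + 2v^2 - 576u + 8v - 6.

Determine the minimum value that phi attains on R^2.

phi(u,v) separates as P(u) + Q(v) − 6, so its minimum is min P + min Q − 6.
P'(u) = 36(u - 4)(u + 1)(u + 4) vanishes at u ∈ {-4, -1, 4}; Q'(v) = 4v + 8 vanishes at v ∈ {-2}.
Local minima of P (where P''>0): P(-4)=-768, P(4)=-3840. Local minima of Q: Q(-2)=-8.
So the global minimum of phi is P(4) + Q(-2) − 6 = -3840 − 8 − 6 = -3854, attained at (4, -2).

-3854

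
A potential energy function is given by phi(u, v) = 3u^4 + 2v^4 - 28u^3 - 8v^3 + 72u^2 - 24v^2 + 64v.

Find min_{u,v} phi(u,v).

-128

phi(u,v) separates as P(u) + Q(v), so its minimum is min P + min Q.
P'(u) = 12u(u - 4)(u - 3) vanishes at u ∈ {0, 3, 4}; Q'(v) = 8(v - 4)(v - 1)(v + 2) vanishes at v ∈ {-2, 1, 4}.
Local minima of P (where P''>0): P(0)=0, P(4)=128. Local minima of Q: Q(-2)=-128, Q(4)=-128.
So the global minimum of phi is P(0) + Q(-2) = 0 − 128 = -128, attained at (0, -2).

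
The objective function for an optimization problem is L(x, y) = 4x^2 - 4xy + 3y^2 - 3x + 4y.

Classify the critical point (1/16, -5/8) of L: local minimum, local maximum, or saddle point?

The Hessian of L is constant: H = [[8, -4], [-4, 6]].
det(H) = 8·6 − (-4)² = 32.
det(H) > 0 and tr(H) = 14 > 0, so H is positive definite and the point is a local minimum.

local minimum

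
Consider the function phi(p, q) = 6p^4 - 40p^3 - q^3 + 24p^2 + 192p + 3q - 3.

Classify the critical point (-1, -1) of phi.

local minimum

The mixed partial ∂²phi/∂p∂q is 0, so the Hessian at any point is diag(phi_pp, phi_qq) = diag(24(3p^2 - 10p + 2), -6q).
At (-1, -1): H = diag(360, 6).
Both eigenvalues are positive, so H is positive definite: a local minimum.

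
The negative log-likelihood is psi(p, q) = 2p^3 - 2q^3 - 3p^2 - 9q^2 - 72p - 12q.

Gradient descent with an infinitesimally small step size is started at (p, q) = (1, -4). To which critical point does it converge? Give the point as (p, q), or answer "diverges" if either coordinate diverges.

(4, -2)

psi is separable, so gradient descent decouples: p follows -∂psi/∂p, q follows -∂psi/∂q.
∂psi/∂p = 6(p - 4)(p + 3); at p=1 this is -72, so p increases.
∂psi/∂q = -6(q + 1)(q + 2); at q=-4 this is -36, so q increases.
p converges to its nearest critical value 4 (a local min of the p-part); q converges to -2. The iterate converges to (4, -2).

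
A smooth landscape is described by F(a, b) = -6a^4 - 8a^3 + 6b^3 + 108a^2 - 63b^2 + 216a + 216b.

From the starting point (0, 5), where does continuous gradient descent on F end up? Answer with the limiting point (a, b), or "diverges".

F is separable, so gradient descent decouples: a follows -∂F/∂a, b follows -∂F/∂b.
∂F/∂a = -24(a - 3)(a + 1)(a + 3); at a=0 this is 216, so a decreases.
∂F/∂b = 18(b - 4)(b - 3); at b=5 this is 36, so b decreases.
a converges to its nearest critical value -1 (a local min of the a-part); b converges to 4. The iterate converges to (-1, 4).

(-1, 4)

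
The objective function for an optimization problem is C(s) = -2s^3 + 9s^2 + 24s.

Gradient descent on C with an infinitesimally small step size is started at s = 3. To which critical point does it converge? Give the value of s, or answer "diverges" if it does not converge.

-1

C'(s) = -6(s - 4)(s + 1), so C'(3) = 24.
Gradient descent moves in the -C' direction, i.e. s is decreasing.
The nearest critical point in that direction is s = -1, where C'' = 30 > 0 (a local minimum). The iterate converges there.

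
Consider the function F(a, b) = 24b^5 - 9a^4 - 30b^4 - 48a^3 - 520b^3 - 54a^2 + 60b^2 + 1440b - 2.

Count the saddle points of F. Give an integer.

F separates as a function of a plus a function of b, so ∇F=0 decouples.
∂F/∂a = -36a(a + 1)(a + 3) = 0 at a ∈ {-3, -1, 0}; ∂F/∂b = 120(b - 4)(b - 1)(b + 1)(b + 3) = 0 at b ∈ {-3, -1, 1, 4}.
The Hessian is diagonal: diag(F_aa, F_bb). Second derivatives: F_aa(-3)=-216, F_aa(-1)=72, F_aa(0)=-108; F_bb(-3)=-6720, F_bb(-1)=2400, F_bb(1)=-2880, F_bb(4)=12600.
Saddle points occur where the two diagonal entries have opposite signs: (-3, -1), (-3, 4), (-1, -3), (-1, 1), (0, -1), (0, 4). Count: 6.

6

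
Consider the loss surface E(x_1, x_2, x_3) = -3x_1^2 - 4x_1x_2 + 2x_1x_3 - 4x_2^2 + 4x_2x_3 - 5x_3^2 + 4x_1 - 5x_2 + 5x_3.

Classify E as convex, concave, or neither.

E is quadratic, so its Hessian is the constant matrix H = [[-6, -4, 2], [-4, -8, 4], [2, 4, -10]].
Leading principal minors: -6, 32, -256.
Signs alternate −, +, − ⇒ H ≺ 0 ⇒ concave.

concave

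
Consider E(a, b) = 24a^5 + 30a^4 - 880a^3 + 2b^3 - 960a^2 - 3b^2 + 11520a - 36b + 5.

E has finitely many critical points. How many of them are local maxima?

E separates as a function of a plus a function of b, so ∇E=0 decouples.
∂E/∂a = 120(a - 4)(a - 2)(a + 3)(a + 4) = 0 at a ∈ {-4, -3, 2, 4}; ∂E/∂b = 6(b - 3)(b + 2) = 0 at b ∈ {-2, 3}.
The Hessian is diagonal: diag(E_aa, E_bb). Second derivatives: E_aa(-4)=-5760, E_aa(-3)=4200, E_aa(2)=-7200, E_aa(4)=13440; E_bb(-2)=-30, E_bb(3)=30.
Local maxima occur where both diagonal entries negative: (-4, -2), (2, -2). Count: 2.

2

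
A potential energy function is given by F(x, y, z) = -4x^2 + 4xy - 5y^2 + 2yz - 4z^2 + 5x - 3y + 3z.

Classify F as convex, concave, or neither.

concave

F is quadratic, so its Hessian is the constant matrix H = [[-8, 4, 0], [4, -10, 2], [0, 2, -8]].
Leading principal minors: -8, 64, -480.
Signs alternate −, +, − ⇒ H ≺ 0 ⇒ concave.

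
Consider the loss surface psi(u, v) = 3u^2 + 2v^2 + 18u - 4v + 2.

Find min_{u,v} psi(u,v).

-27

psi(u,v) separates as P(u) + Q(v) + 2, so its minimum is min P + min Q + 2.
P'(u) = 6u + 18 vanishes at u ∈ {-3}; Q'(v) = 4v - 4 vanishes at v ∈ {1}.
Local minima of P (where P''>0): P(-3)=-27. Local minima of Q: Q(1)=-2.
So the global minimum of psi is P(-3) + Q(1) + 2 = -27 − 2 + 2 = -27, attained at (-3, 1).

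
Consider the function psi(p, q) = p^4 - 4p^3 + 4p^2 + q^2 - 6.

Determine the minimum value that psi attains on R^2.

-6

psi(p,q) separates as A(p) + B(q) − 6, so its minimum is min A + min B − 6.
A'(p) = 4p(p - 2)(p - 1) vanishes at p ∈ {0, 1, 2}; B'(q) = 2q vanishes at q ∈ {0}.
Local minima of A (where A''>0): A(0)=0, A(2)=0. Local minima of B: B(0)=0.
So the global minimum of psi is A(0) + B(0) − 6 = 0 + 0 − 6 = -6, attained at (0, 0).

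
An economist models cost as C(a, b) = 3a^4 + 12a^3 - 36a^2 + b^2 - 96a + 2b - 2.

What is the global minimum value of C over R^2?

-195

C(a,b) separates as P(a) + Q(b) − 2, so its minimum is min P + min Q − 2.
P'(a) = 12(a - 2)(a + 1)(a + 4) vanishes at a ∈ {-4, -1, 2}; Q'(b) = 2b + 2 vanishes at b ∈ {-1}.
Local minima of P (where P''>0): P(-4)=-192, P(2)=-192. Local minima of Q: Q(-1)=-1.
So the global minimum of C is P(-4) + Q(-1) − 2 = -192 − 1 − 2 = -195, attained at (-4, -1).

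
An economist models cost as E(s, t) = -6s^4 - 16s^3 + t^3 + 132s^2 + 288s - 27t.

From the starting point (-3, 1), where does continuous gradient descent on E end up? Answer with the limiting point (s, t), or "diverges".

E is separable, so gradient descent decouples: s follows -∂E/∂s, t follows -∂E/∂t.
∂E/∂s = -24(s - 3)(s + 1)(s + 4); at s=-3 this is -288, so s increases.
∂E/∂t = 3(t - 3)(t + 3); at t=1 this is -24, so t increases.
s converges to its nearest critical value -1 (a local min of the s-part); t converges to 3. The iterate converges to (-1, 3).

(-1, 3)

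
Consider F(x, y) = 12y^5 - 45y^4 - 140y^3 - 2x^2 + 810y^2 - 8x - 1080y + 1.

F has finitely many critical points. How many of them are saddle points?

2

F separates as a function of x plus a function of y, so ∇F=0 decouples.
∂F/∂x = -4(x + 2) = 0 at x ∈ {-2}; ∂F/∂y = 60(y - 3)(y - 2)(y - 1)(y + 3) = 0 at y ∈ {-3, 1, 2, 3}.
The Hessian is diagonal: diag(F_xx, F_yy). Second derivatives: F_xx(-2)=-4; F_yy(-3)=-7200, F_yy(1)=480, F_yy(2)=-300, F_yy(3)=720.
Saddle points occur where the two diagonal entries have opposite signs: (-2, 1), (-2, 3). Count: 2.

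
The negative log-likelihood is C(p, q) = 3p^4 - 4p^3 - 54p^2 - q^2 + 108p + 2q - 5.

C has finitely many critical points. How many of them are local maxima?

C separates as a function of p plus a function of q, so ∇C=0 decouples.
∂C/∂p = 12(p - 3)(p - 1)(p + 3) = 0 at p ∈ {-3, 1, 3}; ∂C/∂q = -2(q - 1) = 0 at q ∈ {1}.
The Hessian is diagonal: diag(C_pp, C_qq). Second derivatives: C_pp(-3)=288, C_pp(1)=-96, C_pp(3)=144; C_qq(1)=-2.
Local maxima occur where both diagonal entries negative: (1, 1). Count: 1.

1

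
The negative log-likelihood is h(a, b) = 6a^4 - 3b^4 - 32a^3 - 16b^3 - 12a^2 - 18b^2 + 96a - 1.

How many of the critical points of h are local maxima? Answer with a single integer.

2

h separates as a function of a plus a function of b, so ∇h=0 decouples.
∂h/∂a = 24(a - 4)(a - 1)(a + 1) = 0 at a ∈ {-1, 1, 4}; ∂h/∂b = -12b(b + 1)(b + 3) = 0 at b ∈ {-3, -1, 0}.
The Hessian is diagonal: diag(h_aa, h_bb). Second derivatives: h_aa(-1)=240, h_aa(1)=-144, h_aa(4)=360; h_bb(-3)=-72, h_bb(-1)=24, h_bb(0)=-36.
Local maxima occur where both diagonal entries negative: (1, -3), (1, 0). Count: 2.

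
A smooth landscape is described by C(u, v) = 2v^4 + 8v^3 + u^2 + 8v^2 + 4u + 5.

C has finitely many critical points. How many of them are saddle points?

C separates as a function of u plus a function of v, so ∇C=0 decouples.
∂C/∂u = 2(u + 2) = 0 at u ∈ {-2}; ∂C/∂v = 8v(v + 1)(v + 2) = 0 at v ∈ {-2, -1, 0}.
The Hessian is diagonal: diag(C_uu, C_vv). Second derivatives: C_uu(-2)=2; C_vv(-2)=16, C_vv(-1)=-8, C_vv(0)=16.
Saddle points occur where the two diagonal entries have opposite signs: (-2, -1). Count: 1.

1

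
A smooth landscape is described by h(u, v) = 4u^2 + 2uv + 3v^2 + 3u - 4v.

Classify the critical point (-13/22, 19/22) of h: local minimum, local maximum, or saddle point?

local minimum

The Hessian of h is constant: H = [[8, 2], [2, 6]].
det(H) = 8·6 − 2² = 44.
det(H) > 0 and tr(H) = 14 > 0, so H is positive definite and the point is a local minimum.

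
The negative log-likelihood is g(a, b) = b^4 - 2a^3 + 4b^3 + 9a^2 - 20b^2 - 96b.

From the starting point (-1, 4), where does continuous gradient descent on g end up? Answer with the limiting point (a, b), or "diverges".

g is separable, so gradient descent decouples: a follows -∂g/∂a, b follows -∂g/∂b.
∂g/∂a = -6a(a - 3); at a=-1 this is -24, so a increases.
∂g/∂b = 4(b - 3)(b + 2)(b + 4); at b=4 this is 192, so b decreases.
a converges to its nearest critical value 0 (a local min of the a-part); b converges to 3. The iterate converges to (0, 3).

(0, 3)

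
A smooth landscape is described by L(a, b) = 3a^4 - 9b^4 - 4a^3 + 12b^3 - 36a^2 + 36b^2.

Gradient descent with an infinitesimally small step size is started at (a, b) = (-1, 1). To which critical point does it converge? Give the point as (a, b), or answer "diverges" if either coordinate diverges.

L is separable, so gradient descent decouples: a follows -∂L/∂a, b follows -∂L/∂b.
∂L/∂a = 12a(a - 3)(a + 2); at a=-1 this is 48, so a decreases.
∂L/∂b = -36b(b - 2)(b + 1); at b=1 this is 72, so b decreases.
a converges to its nearest critical value -2 (a local min of the a-part); b converges to 0. The iterate converges to (-2, 0).

(-2, 0)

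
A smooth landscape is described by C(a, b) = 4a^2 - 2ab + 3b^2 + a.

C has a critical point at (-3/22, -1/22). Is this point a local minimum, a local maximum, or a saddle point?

The Hessian of C is constant: H = [[8, -2], [-2, 6]].
det(H) = 8·6 − (-2)² = 44.
det(H) > 0 and tr(H) = 14 > 0, so H is positive definite and the point is a local minimum.

local minimum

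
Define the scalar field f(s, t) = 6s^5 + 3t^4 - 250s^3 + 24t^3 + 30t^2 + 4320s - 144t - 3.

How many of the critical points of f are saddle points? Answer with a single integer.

6

f separates as a function of s plus a function of t, so ∇f=0 decouples.
∂f/∂s = 30(s - 4)(s - 3)(s + 3)(s + 4) = 0 at s ∈ {-4, -3, 3, 4}; ∂f/∂t = 12(t - 1)(t + 3)(t + 4) = 0 at t ∈ {-4, -3, 1}.
The Hessian is diagonal: diag(f_ss, f_tt). Second derivatives: f_ss(-4)=-1680, f_ss(-3)=1260, f_ss(3)=-1260, f_ss(4)=1680; f_tt(-4)=60, f_tt(-3)=-48, f_tt(1)=240.
Saddle points occur where the two diagonal entries have opposite signs: (-4, -4), (-4, 1), (-3, -3), (3, -4), (3, 1), (4, -3). Count: 6.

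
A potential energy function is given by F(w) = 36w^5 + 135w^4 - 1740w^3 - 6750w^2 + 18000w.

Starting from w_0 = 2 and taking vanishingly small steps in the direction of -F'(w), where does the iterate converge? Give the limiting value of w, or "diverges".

F'(w) = 180(w - 5)(w - 1)(w + 4)(w + 5), so F'(2) = -22680.
Gradient descent moves in the -F' direction, i.e. w is increasing.
The nearest critical point in that direction is w = 5, where F'' = 64800 > 0 (a local minimum). The iterate converges there.

5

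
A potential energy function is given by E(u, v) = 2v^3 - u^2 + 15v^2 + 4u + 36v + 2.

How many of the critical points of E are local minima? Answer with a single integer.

0

E separates as a function of u plus a function of v, so ∇E=0 decouples.
∂E/∂u = -2(u - 2) = 0 at u ∈ {2}; ∂E/∂v = 6(v + 2)(v + 3) = 0 at v ∈ {-3, -2}.
The Hessian is diagonal: diag(E_uu, E_vv). Second derivatives: E_uu(2)=-2; E_vv(-3)=-6, E_vv(-2)=6.
Local minima occur where both diagonal entries positive: none. Count: 0.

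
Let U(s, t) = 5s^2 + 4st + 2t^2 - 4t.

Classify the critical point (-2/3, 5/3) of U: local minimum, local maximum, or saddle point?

local minimum

The Hessian of U is constant: H = [[10, 4], [4, 4]].
det(H) = 10·4 − 4² = 24.
det(H) > 0 and tr(H) = 14 > 0, so H is positive definite and the point is a local minimum.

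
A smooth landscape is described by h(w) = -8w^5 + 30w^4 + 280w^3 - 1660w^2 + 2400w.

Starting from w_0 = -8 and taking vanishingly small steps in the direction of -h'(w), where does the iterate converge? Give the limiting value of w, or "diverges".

h'(w) = -40(w - 4)(w - 3)(w - 1)(w + 5), so h'(-8) = -142560.
Gradient descent moves in the -h' direction, i.e. w is increasing.
The nearest critical point in that direction is w = -5, where h'' = 17280 > 0 (a local minimum). The iterate converges there.

-5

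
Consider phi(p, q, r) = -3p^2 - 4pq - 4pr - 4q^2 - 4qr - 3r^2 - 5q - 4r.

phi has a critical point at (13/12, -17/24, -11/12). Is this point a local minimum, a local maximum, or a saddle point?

local maximum

The Hessian is constant: H = [[-6, -4, -4], [-4, -8, -4], [-4, -4, -6]].
Leading principal minors: Δ₁ = -6, Δ₂ = 32, Δ₃ = -96.
The minors alternate sign starting negative (−, +, −), so H is negative definite: a local maximum.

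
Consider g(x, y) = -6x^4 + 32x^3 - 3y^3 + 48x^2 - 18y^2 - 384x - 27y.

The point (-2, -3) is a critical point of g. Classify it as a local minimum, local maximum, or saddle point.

The mixed partial ∂²g/∂x∂y is 0, so the Hessian at any point is diag(g_xx, g_yy) = diag(24(-3x^2 + 8x + 4), -18(y + 2)).
At (-2, -3): H = diag(-576, 18).
The eigenvalues have opposite signs, so H is indefinite: a saddle point.

saddle point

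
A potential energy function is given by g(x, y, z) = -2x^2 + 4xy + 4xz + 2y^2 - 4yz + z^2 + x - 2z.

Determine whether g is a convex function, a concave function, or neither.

neither

g is quadratic, so its Hessian is the constant matrix H = [[-4, 4, 4], [4, 4, -4], [4, -4, 2]].
Leading principal minors: -4, -32, -192.
Neither pattern holds ⇒ H is indefinite ⇒ neither convex nor concave.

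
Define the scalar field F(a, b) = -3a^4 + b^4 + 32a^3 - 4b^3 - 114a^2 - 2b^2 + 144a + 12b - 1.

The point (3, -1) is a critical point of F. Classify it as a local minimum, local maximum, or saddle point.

The mixed partial ∂²F/∂a∂b is 0, so the Hessian at any point is diag(F_aa, F_bb) = diag(12(-3a^2 + 16a - 19), 4(3b^2 - 6b - 1)).
At (3, -1): H = diag(24, 32).
Both eigenvalues are positive, so H is positive definite: a local minimum.

local minimum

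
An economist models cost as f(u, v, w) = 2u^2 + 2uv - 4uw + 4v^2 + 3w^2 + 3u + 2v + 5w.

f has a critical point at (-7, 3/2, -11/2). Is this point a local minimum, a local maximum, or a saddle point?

local minimum

The Hessian is constant: H = [[4, 2, -4], [2, 8, 0], [-4, 0, 6]].
Leading principal minors: Δ₁ = 4, Δ₂ = 28, Δ₃ = 40.
All leading minors are positive, so H is positive definite: a local minimum.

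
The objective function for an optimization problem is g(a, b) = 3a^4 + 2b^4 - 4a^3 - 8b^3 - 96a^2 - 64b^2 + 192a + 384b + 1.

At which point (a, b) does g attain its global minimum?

g(a,b) separates as P(a) + Q(b) + 1, so its minimum is min P + min Q + 1.
P'(a) = 12(a - 4)(a - 1)(a + 4) vanishes at a ∈ {-4, 1, 4}; Q'(b) = 8(b - 4)(b - 3)(b + 4) vanishes at b ∈ {-4, 3, 4}.
Local minima of P (where P''>0): P(-4)=-1280, P(4)=-256. Local minima of Q: Q(-4)=-1536, Q(4)=512.
So the global minimum of g is P(-4) + Q(-4) + 1 = -1280 − 1536 + 1 = -2815, attained at (-4, -4).

(-4, -4)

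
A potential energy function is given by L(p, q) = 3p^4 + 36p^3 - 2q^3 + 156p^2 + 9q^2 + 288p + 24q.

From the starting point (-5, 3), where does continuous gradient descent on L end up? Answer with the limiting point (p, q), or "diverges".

(-4, -1)

L is separable, so gradient descent decouples: p follows -∂L/∂p, q follows -∂L/∂q.
∂L/∂p = 12(p + 2)(p + 3)(p + 4); at p=-5 this is -72, so p increases.
∂L/∂q = -6(q - 4)(q + 1); at q=3 this is 24, so q decreases.
p converges to its nearest critical value -4 (a local min of the p-part); q converges to -1. The iterate converges to (-4, -1).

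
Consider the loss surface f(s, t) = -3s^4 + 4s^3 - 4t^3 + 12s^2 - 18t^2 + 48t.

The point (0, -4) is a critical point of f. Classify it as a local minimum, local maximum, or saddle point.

local minimum

The mixed partial ∂²f/∂s∂t is 0, so the Hessian at any point is diag(f_ss, f_tt) = diag(12(-3s^2 + 2s + 2), -12(2t + 3)).
At (0, -4): H = diag(24, 60).
Both eigenvalues are positive, so H is positive definite: a local minimum.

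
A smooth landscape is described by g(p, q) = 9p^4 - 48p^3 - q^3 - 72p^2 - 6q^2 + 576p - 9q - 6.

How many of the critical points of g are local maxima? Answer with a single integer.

1

g separates as a function of p plus a function of q, so ∇g=0 decouples.
∂g/∂p = 36(p - 4)(p - 2)(p + 2) = 0 at p ∈ {-2, 2, 4}; ∂g/∂q = -3(q + 1)(q + 3) = 0 at q ∈ {-3, -1}.
The Hessian is diagonal: diag(g_pp, g_qq). Second derivatives: g_pp(-2)=864, g_pp(2)=-288, g_pp(4)=432; g_qq(-3)=6, g_qq(-1)=-6.
Local maxima occur where both diagonal entries negative: (2, -1). Count: 1.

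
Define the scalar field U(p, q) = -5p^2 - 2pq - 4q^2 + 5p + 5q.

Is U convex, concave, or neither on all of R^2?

U is quadratic, so its Hessian is the constant matrix H = [[-10, -2], [-2, -8]].
det(H) = 76, tr(H) = -18.
det(H) > 0 and tr(H) < 0, so H is negative definite everywhere: concave.

concave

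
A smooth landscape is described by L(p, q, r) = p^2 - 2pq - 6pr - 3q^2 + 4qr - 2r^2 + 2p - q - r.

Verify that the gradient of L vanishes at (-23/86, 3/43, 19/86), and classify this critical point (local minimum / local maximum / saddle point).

saddle point

∇L = (2p - 2q - 6r + 2, -2p - 6q + 4r - 1, -6p + 4q - 4r - 1); substituting (-23/86, 3/43, 19/86) gives ∇L = (0, 0, 0), so (-23/86, 3/43, 19/86) is indeed a critical point.
The Hessian is constant: H = [[2, -2, -6], [-2, -6, 4], [-6, 4, -4]].
Leading principal minors: Δ₁ = 2, Δ₂ = -16, Δ₃ = 344.
The minors fit neither the all-positive nor the alternating-sign pattern, so H is indefinite: a saddle point.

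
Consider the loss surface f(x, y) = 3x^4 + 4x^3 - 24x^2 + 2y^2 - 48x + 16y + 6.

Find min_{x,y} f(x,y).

-138

f(x,y) separates as P(x) + Q(y) + 6, so its minimum is min P + min Q + 6.
P'(x) = 12(x - 2)(x + 1)(x + 2) vanishes at x ∈ {-2, -1, 2}; Q'(y) = 4y + 16 vanishes at y ∈ {-4}.
Local minima of P (where P''>0): P(-2)=16, P(2)=-112. Local minima of Q: Q(-4)=-32.
So the global minimum of f is P(2) + Q(-4) + 6 = -112 − 32 + 6 = -138, attained at (2, -4).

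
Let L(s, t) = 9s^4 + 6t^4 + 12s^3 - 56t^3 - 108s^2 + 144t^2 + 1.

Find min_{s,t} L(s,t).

-566

L(s,t) separates as P(s) + Q(t) + 1, so its minimum is min P + min Q + 1.
P'(s) = 36s(s - 2)(s + 3) vanishes at s ∈ {-3, 0, 2}; Q'(t) = 24t(t - 4)(t - 3) vanishes at t ∈ {0, 3, 4}.
Local minima of P (where P''>0): P(-3)=-567, P(2)=-192. Local minima of Q: Q(0)=0, Q(4)=256.
So the global minimum of L is P(-3) + Q(0) + 1 = -567 + 0 + 1 = -566, attained at (-3, 0).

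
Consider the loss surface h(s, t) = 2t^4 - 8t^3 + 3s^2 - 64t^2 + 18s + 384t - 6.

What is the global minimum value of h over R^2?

-1569

h(s,t) separates as P(s) + Q(t) − 6, so its minimum is min P + min Q − 6.
P'(s) = 6s + 18 vanishes at s ∈ {-3}; Q'(t) = 8(t - 4)(t - 3)(t + 4) vanishes at t ∈ {-4, 3, 4}.
Local minima of P (where P''>0): P(-3)=-27. Local minima of Q: Q(-4)=-1536, Q(4)=512.
So the global minimum of h is P(-3) + Q(-4) − 6 = -27 − 1536 − 6 = -1569, attained at (-3, -4).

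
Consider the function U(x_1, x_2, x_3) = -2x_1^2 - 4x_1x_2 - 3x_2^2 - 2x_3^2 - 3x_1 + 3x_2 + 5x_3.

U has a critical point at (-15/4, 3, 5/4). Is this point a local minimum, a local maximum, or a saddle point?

The Hessian is constant: H = [[-4, -4, 0], [-4, -6, 0], [0, 0, -4]].
Leading principal minors: Δ₁ = -4, Δ₂ = 8, Δ₃ = -32.
The minors alternate sign starting negative (−, +, −), so H is negative definite: a local maximum.

local maximum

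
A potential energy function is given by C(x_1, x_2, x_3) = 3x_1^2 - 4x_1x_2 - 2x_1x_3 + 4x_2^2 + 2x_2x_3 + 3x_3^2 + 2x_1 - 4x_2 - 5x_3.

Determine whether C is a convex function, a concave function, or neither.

C is quadratic, so its Hessian is the constant matrix H = [[6, -4, -2], [-4, 8, 2], [-2, 2, 6]].
Leading principal minors: 6, 32, 168.
All positive ⇒ H ≻ 0 ⇒ convex.

convex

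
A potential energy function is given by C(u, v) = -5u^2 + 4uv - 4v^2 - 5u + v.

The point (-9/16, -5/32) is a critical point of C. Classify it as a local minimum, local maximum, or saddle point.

local maximum

The Hessian of C is constant: H = [[-10, 4], [4, -8]].
det(H) = (-10)·(-8) − 4² = 64.
det(H) > 0 and tr(H) = -18 < 0, so H is negative definite and the point is a local maximum.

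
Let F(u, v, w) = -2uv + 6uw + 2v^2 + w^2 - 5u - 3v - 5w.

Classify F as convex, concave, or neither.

F is quadratic, so its Hessian is the constant matrix H = [[0, -2, 6], [-2, 4, 0], [6, 0, 2]].
Leading principal minors: 0, -4, -152.
Neither pattern holds ⇒ H is indefinite ⇒ neither convex nor concave.

neither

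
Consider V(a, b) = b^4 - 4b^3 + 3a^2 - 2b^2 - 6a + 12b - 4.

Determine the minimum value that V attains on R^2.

V(a,b) separates as P(a) + Q(b) − 4, so its minimum is min P + min Q − 4.
P'(a) = 6a - 6 vanishes at a ∈ {1}; Q'(b) = 4(b - 3)(b - 1)(b + 1) vanishes at b ∈ {-1, 1, 3}.
Local minima of P (where P''>0): P(1)=-3. Local minima of Q: Q(-1)=-9, Q(3)=-9.
So the global minimum of V is P(1) + Q(-1) − 4 = -3 − 9 − 4 = -16, attained at (1, -1).

-16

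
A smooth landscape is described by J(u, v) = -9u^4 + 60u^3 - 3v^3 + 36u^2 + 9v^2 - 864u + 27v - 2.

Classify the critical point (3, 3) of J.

The mixed partial ∂²J/∂u∂v is 0, so the Hessian at any point is diag(J_uu, J_vv) = diag(36(-3u^2 + 10u + 2), 18(-v + 1)).
At (3, 3): H = diag(180, -36).
The eigenvalues have opposite signs, so H is indefinite: a saddle point.

saddle point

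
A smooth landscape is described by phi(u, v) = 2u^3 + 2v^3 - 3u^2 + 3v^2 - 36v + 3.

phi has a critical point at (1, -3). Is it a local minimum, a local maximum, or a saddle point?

saddle point

The mixed partial ∂²phi/∂u∂v is 0, so the Hessian at any point is diag(phi_uu, phi_vv) = diag(6(2u - 1), 6(2v + 1)).
At (1, -3): H = diag(6, -30).
The eigenvalues have opposite signs, so H is indefinite: a saddle point.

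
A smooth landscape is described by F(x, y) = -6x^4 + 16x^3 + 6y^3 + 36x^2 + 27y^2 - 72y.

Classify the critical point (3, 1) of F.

The mixed partial ∂²F/∂x∂y is 0, so the Hessian at any point is diag(F_xx, F_yy) = diag(24(-3x^2 + 4x + 3), 18(2y + 3)).
At (3, 1): H = diag(-288, 90).
The eigenvalues have opposite signs, so H is indefinite: a saddle point.

saddle point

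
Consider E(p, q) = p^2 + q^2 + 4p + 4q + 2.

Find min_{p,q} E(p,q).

-6

E(p,q) separates as A(p) + B(q) + 2, so its minimum is min A + min B + 2.
A'(p) = 2p + 4 vanishes at p ∈ {-2}; B'(q) = 2q + 4 vanishes at q ∈ {-2}.
Local minima of A (where A''>0): A(-2)=-4. Local minima of B: B(-2)=-4.
So the global minimum of E is A(-2) + B(-2) + 2 = -4 − 4 + 2 = -6, attained at (-2, -2).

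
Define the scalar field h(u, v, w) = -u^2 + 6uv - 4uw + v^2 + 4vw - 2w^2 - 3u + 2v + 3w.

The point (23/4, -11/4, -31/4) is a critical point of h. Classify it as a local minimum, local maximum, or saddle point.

The Hessian is constant: H = [[-2, 6, -4], [6, 2, 4], [-4, 4, -4]].
Leading principal minors: Δ₁ = -2, Δ₂ = -40, Δ₃ = -32.
The minors fit neither the all-positive nor the alternating-sign pattern, so H is indefinite: a saddle point.

saddle point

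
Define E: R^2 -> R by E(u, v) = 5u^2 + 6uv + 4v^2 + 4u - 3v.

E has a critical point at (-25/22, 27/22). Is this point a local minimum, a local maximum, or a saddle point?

The Hessian of E is constant: H = [[10, 6], [6, 8]].
det(H) = 10·8 − 6² = 44.
det(H) > 0 and tr(H) = 18 > 0, so H is positive definite and the point is a local minimum.

local minimum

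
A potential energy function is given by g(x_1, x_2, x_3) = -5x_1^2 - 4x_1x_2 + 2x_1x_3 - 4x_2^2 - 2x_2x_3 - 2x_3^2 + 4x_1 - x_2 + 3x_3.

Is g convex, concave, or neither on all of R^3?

concave

g is quadratic, so its Hessian is the constant matrix H = [[-10, -4, 2], [-4, -8, -2], [2, -2, -4]].
Leading principal minors: -10, 64, -152.
Signs alternate −, +, − ⇒ H ≺ 0 ⇒ concave.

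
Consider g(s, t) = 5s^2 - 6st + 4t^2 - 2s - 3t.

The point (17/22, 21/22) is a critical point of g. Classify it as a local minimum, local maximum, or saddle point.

local minimum

The Hessian of g is constant: H = [[10, -6], [-6, 8]].
det(H) = 10·8 − (-6)² = 44.
det(H) > 0 and tr(H) = 18 > 0, so H is positive definite and the point is a local minimum.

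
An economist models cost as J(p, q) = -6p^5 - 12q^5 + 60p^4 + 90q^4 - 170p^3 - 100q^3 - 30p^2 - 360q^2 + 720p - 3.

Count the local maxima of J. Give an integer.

J separates as a function of p plus a function of q, so ∇J=0 decouples.
∂J/∂p = -30(p - 4)(p - 3)(p - 2)(p + 1) = 0 at p ∈ {-1, 2, 3, 4}; ∂J/∂q = -60q(q - 4)(q - 3)(q + 1) = 0 at q ∈ {-1, 0, 3, 4}.
The Hessian is diagonal: diag(J_pp, J_qq). Second derivatives: J_pp(-1)=1800, J_pp(2)=-180, J_pp(3)=120, J_pp(4)=-300; J_qq(-1)=1200, J_qq(0)=-720, J_qq(3)=720, J_qq(4)=-1200.
Local maxima occur where both diagonal entries negative: (2, 0), (2, 4), (4, 0), (4, 4). Count: 4.

4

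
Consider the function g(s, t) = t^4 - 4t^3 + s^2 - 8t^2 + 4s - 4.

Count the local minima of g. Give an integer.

2

g separates as a function of s plus a function of t, so ∇g=0 decouples.
∂g/∂s = 2(s + 2) = 0 at s ∈ {-2}; ∂g/∂t = 4t(t - 4)(t + 1) = 0 at t ∈ {-1, 0, 4}.
The Hessian is diagonal: diag(g_ss, g_tt). Second derivatives: g_ss(-2)=2; g_tt(-1)=20, g_tt(0)=-16, g_tt(4)=80.
Local minima occur where both diagonal entries positive: (-2, -1), (-2, 4). Count: 2.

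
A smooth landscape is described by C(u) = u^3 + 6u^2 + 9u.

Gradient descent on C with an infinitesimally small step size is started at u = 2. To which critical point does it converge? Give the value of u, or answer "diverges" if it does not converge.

C'(u) = 3(u + 1)(u + 3), so C'(2) = 45.
Gradient descent moves in the -C' direction, i.e. u is decreasing.
The nearest critical point in that direction is u = -1, where C'' = 6 > 0 (a local minimum). The iterate converges there.

-1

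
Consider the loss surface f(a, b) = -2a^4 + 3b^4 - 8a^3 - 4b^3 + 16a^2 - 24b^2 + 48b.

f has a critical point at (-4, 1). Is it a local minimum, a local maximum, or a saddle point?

The mixed partial ∂²f/∂a∂b is 0, so the Hessian at any point is diag(f_aa, f_bb) = diag(8(-3a^2 - 6a + 4), 12(3b^2 - 2b - 4)).
At (-4, 1): H = diag(-160, -36).
Both eigenvalues are negative, so H is negative definite: a local maximum.

local maximum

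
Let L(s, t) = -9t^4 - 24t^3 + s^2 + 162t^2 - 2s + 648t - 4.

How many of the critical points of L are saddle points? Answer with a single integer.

L separates as a function of s plus a function of t, so ∇L=0 decouples.
∂L/∂s = 2(s - 1) = 0 at s ∈ {1}; ∂L/∂t = -36(t - 3)(t + 2)(t + 3) = 0 at t ∈ {-3, -2, 3}.
The Hessian is diagonal: diag(L_ss, L_tt). Second derivatives: L_ss(1)=2; L_tt(-3)=-216, L_tt(-2)=180, L_tt(3)=-1080.
Saddle points occur where the two diagonal entries have opposite signs: (1, -3), (1, 3). Count: 2.

2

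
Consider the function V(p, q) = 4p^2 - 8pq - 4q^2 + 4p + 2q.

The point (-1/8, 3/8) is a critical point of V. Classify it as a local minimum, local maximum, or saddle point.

The Hessian of V is constant: H = [[8, -8], [-8, -8]].
det(H) = 8·(-8) − (-8)² = -128.
Since det(H) < 0, H is indefinite and the critical point is a saddle point.

saddle point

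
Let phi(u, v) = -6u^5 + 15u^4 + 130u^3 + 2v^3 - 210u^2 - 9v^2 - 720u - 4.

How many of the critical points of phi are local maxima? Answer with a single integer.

phi separates as a function of u plus a function of v, so ∇phi=0 decouples.
∂phi/∂u = -30(u - 4)(u - 2)(u + 1)(u + 3) = 0 at u ∈ {-3, -1, 2, 4}; ∂phi/∂v = 6v(v - 3) = 0 at v ∈ {0, 3}.
The Hessian is diagonal: diag(phi_uu, phi_vv). Second derivatives: phi_uu(-3)=2100, phi_uu(-1)=-900, phi_uu(2)=900, phi_uu(4)=-2100; phi_vv(0)=-18, phi_vv(3)=18.
Local maxima occur where both diagonal entries negative: (-1, 0), (4, 0). Count: 2.

2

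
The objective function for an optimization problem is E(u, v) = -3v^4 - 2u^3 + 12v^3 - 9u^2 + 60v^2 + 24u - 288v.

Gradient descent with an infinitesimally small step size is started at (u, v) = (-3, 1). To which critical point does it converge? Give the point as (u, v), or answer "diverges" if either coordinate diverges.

(-4, 2)

E is separable, so gradient descent decouples: u follows -∂E/∂u, v follows -∂E/∂v.
∂E/∂u = -6(u - 1)(u + 4); at u=-3 this is 24, so u decreases.
∂E/∂v = -12(v - 4)(v - 2)(v + 3); at v=1 this is -144, so v increases.
u converges to its nearest critical value -4 (a local min of the u-part); v converges to 2. The iterate converges to (-4, 2).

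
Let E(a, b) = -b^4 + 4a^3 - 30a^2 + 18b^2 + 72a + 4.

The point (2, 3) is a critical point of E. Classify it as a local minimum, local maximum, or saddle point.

local maximum

The mixed partial ∂²E/∂a∂b is 0, so the Hessian at any point is diag(E_aa, E_bb) = diag(12(2a - 5), 12(-b^2 + 3)).
At (2, 3): H = diag(-12, -72).
Both eigenvalues are negative, so H is negative definite: a local maximum.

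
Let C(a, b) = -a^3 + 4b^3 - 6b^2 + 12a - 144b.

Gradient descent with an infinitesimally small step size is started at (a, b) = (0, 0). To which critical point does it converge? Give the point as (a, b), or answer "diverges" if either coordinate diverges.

(-2, 4)

C is separable, so gradient descent decouples: a follows -∂C/∂a, b follows -∂C/∂b.
∂C/∂a = -3(a - 2)(a + 2); at a=0 this is 12, so a decreases.
∂C/∂b = 12(b - 4)(b + 3); at b=0 this is -144, so b increases.
a converges to its nearest critical value -2 (a local min of the a-part); b converges to 4. The iterate converges to (-2, 4).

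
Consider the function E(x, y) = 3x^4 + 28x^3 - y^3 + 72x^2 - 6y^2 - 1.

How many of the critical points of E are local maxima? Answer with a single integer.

E separates as a function of x plus a function of y, so ∇E=0 decouples.
∂E/∂x = 12x(x + 3)(x + 4) = 0 at x ∈ {-4, -3, 0}; ∂E/∂y = -3y(y + 4) = 0 at y ∈ {-4, 0}.
The Hessian is diagonal: diag(E_xx, E_yy). Second derivatives: E_xx(-4)=48, E_xx(-3)=-36, E_xx(0)=144; E_yy(-4)=12, E_yy(0)=-12.
Local maxima occur where both diagonal entries negative: (-3, 0). Count: 1.

1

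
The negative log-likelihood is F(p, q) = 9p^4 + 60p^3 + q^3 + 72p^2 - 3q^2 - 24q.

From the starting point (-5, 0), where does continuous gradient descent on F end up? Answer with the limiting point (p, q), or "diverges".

F is separable, so gradient descent decouples: p follows -∂F/∂p, q follows -∂F/∂q.
∂F/∂p = 36p(p + 1)(p + 4); at p=-5 this is -720, so p increases.
∂F/∂q = 3(q - 4)(q + 2); at q=0 this is -24, so q increases.
p converges to its nearest critical value -4 (a local min of the p-part); q converges to 4. The iterate converges to (-4, 4).

(-4, 4)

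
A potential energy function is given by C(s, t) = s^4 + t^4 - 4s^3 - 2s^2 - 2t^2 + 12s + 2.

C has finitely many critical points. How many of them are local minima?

C separates as a function of s plus a function of t, so ∇C=0 decouples.
∂C/∂s = 4(s - 3)(s - 1)(s + 1) = 0 at s ∈ {-1, 1, 3}; ∂C/∂t = 4t(t - 1)(t + 1) = 0 at t ∈ {-1, 0, 1}.
The Hessian is diagonal: diag(C_ss, C_tt). Second derivatives: C_ss(-1)=32, C_ss(1)=-16, C_ss(3)=32; C_tt(-1)=8, C_tt(0)=-4, C_tt(1)=8.
Local minima occur where both diagonal entries positive: (-1, -1), (-1, 1), (3, -1), (3, 1). Count: 4.

4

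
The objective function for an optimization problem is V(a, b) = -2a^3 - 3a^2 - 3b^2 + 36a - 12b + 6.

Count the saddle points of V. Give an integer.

V separates as a function of a plus a function of b, so ∇V=0 decouples.
∂V/∂a = -6(a - 2)(a + 3) = 0 at a ∈ {-3, 2}; ∂V/∂b = -6(b + 2) = 0 at b ∈ {-2}.
The Hessian is diagonal: diag(V_aa, V_bb). Second derivatives: V_aa(-3)=30, V_aa(2)=-30; V_bb(-2)=-6.
Saddle points occur where the two diagonal entries have opposite signs: (-3, -2). Count: 1.

1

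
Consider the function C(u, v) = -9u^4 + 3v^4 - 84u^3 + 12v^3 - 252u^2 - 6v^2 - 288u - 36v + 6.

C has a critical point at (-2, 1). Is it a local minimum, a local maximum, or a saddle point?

local minimum

The mixed partial ∂²C/∂u∂v is 0, so the Hessian at any point is diag(C_uu, C_vv) = diag(-36(3u^2 + 14u + 14), 12(3v^2 + 6v - 1)).
At (-2, 1): H = diag(72, 96).
Both eigenvalues are positive, so H is positive definite: a local minimum.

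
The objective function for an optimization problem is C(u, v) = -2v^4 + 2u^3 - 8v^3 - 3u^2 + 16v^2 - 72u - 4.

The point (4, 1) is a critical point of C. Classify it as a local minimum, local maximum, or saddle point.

saddle point

The mixed partial ∂²C/∂u∂v is 0, so the Hessian at any point is diag(C_uu, C_vv) = diag(6(2u - 1), 8(-3v^2 - 6v + 4)).
At (4, 1): H = diag(42, -40).
The eigenvalues have opposite signs, so H is indefinite: a saddle point.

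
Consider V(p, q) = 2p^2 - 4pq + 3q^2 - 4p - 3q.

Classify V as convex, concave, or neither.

convex

V is quadratic, so its Hessian is the constant matrix H = [[4, -4], [-4, 6]].
det(H) = 8, tr(H) = 10.
det(H) > 0 and tr(H) > 0, so H is positive definite everywhere: convex.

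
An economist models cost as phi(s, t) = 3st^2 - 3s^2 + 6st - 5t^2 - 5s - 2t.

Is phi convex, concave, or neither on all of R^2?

The term 3st^2 is cubic, so the Hessian is not constant.
∂²phi/∂t² = 6s - 10, which takes both signs as s varies (negative for sufficiently negative s). A diagonal entry of the Hessian changing sign means the Hessian is neither positive- nor negative-semidefinite on all of R^2.

neither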